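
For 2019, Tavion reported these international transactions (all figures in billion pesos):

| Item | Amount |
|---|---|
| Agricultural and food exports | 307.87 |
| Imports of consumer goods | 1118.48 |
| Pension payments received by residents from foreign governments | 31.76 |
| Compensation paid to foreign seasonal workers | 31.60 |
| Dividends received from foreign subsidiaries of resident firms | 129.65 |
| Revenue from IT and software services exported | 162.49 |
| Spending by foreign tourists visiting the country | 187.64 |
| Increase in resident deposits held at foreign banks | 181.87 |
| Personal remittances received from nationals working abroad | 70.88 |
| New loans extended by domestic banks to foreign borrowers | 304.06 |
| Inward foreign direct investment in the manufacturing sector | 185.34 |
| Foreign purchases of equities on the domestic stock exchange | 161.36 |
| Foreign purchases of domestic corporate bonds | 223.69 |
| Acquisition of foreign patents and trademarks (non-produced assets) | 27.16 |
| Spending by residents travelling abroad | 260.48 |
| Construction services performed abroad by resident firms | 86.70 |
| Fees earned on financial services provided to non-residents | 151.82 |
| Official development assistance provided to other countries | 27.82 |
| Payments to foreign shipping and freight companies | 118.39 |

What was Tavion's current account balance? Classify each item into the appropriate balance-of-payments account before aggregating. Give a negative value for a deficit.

-427.96

Goods: 307.87 - 1118.48 = -810.61
Services: -118.39 + 151.82 + 162.49 + 86.70 - 260.48 + 187.64 = 209.78
Primary income: 129.65 - 31.60 = 98.05
Secondary income: 70.88 - 27.82 + 31.76 = 74.82
Current account = (-810.61) + 209.78 + 98.05 + 74.82 = -427.96
(Excluded from the current account — financial account: increase in resident deposits held at foreign banks 181.87, new loans extended by domestic banks to foreign borrowers 304.06, inward foreign direct investment in the manufacturing sector 185.34, foreign purchases of equities on the domestic stock exchange 161.36, foreign purchases of domestic corporate bonds 223.69; capital account: acquisition of foreign patents and trademarks (non-produced assets) 27.16.)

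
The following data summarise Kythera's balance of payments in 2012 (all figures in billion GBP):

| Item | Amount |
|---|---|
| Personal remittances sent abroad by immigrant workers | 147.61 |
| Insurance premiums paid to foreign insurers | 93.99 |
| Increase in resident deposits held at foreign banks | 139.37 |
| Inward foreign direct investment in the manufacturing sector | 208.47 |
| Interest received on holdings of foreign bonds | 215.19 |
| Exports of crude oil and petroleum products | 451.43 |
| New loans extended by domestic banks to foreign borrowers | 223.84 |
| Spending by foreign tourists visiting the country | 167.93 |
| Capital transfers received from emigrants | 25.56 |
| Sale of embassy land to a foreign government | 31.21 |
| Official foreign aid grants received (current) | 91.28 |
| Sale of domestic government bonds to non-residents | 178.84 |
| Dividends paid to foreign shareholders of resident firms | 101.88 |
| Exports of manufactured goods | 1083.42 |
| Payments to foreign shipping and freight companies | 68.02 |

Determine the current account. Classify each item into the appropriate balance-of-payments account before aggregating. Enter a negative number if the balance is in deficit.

1597.75

Goods: 451.43 + 1083.42 = 1534.85
Services: 167.93 - 68.02 - 93.99 = 5.92
Primary income: -101.88 + 215.19 = 113.31
Secondary income: -147.61 + 91.28 = -56.33
Current account = 1534.85 + 5.92 + 113.31 + (-56.33) = 1597.75
(Excluded from the current account — financial account: increase in resident deposits held at foreign banks 139.37, inward foreign direct investment in the manufacturing sector 208.47, new loans extended by domestic banks to foreign borrowers 223.84, sale of domestic government bonds to non-residents 178.84; capital account: capital transfers received from emigrants 25.56, sale of embassy land to a foreign government 31.21.)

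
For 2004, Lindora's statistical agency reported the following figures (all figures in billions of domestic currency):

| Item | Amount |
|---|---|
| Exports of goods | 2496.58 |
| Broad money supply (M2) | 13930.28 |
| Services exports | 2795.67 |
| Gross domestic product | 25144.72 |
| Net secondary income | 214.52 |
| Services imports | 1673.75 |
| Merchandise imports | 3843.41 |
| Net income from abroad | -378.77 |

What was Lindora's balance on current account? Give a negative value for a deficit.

Goods balance = 2496.58 - 3843.41 = -1346.83
Services balance = 2795.67 - 1673.75 = 1121.92
Trade balance (goods + services) = -1346.83 + 1121.92 = -224.91
Net primary income = -378.77
Net secondary income = 214.52
Current account = -224.91 + (-378.77) + 214.52 = -389.16

-389.16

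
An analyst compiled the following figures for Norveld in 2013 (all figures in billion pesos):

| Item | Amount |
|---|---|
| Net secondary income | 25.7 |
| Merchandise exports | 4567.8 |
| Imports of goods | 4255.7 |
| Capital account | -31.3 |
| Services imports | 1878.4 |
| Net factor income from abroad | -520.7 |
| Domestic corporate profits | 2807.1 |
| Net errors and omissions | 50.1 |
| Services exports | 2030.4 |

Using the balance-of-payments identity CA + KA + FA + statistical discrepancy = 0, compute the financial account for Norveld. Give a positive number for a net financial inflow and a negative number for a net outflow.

Goods balance = 4567.8 - 4255.7 = 312.1
Services balance = 2030.4 - 1878.4 = 152.0
Trade balance (goods + services) = 312.1 + 152.0 = 464.1
Net primary income = -520.7
Net secondary income = 25.7
Current account = 464.1 + (-520.7) + 25.7 = -30.9
Financial account = -(-30.9 + (-31.3) + 50.1) = 12.1

12.1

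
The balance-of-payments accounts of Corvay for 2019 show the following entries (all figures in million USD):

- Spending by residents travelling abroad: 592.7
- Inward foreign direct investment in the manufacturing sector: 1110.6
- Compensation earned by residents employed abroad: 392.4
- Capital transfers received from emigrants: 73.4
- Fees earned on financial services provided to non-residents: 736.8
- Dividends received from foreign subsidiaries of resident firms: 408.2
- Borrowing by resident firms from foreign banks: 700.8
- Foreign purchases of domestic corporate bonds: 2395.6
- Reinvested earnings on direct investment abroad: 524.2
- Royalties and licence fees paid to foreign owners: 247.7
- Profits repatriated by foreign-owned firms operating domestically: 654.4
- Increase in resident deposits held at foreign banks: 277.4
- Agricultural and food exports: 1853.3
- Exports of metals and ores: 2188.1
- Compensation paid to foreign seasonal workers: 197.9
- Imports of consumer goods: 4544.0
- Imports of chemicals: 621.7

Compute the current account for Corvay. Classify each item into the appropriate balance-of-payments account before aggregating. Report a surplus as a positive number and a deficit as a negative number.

-755.4

Goods: 2188.1 - 4544.0 - 621.7 + 1853.3 = -1124.3
Services: -592.7 - 247.7 + 736.8 = -103.6
Primary income: -654.4 + 408.2 - 197.9 + 524.2 + 392.4 = 472.5
Current account = (-1124.3) + (-103.6) + 472.5 = -755.4
(Excluded from the current account — financial account: inward foreign direct investment in the manufacturing sector 1110.6, borrowing by resident firms from foreign banks 700.8, foreign purchases of domestic corporate bonds 2395.6, increase in resident deposits held at foreign banks 277.4; capital account: capital transfers received from emigrants 73.4.)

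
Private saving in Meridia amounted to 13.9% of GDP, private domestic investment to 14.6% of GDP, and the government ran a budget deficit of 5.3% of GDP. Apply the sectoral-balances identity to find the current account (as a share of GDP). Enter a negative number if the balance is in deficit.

-6.0

By the sectoral-balances identity, CA = (S_private - I) + (T - G).
Private balance = 13.9 - 14.6 = -0.7
Government balance (T - G) = -5.3
CA = -0.7 + (-5.3) = -6.0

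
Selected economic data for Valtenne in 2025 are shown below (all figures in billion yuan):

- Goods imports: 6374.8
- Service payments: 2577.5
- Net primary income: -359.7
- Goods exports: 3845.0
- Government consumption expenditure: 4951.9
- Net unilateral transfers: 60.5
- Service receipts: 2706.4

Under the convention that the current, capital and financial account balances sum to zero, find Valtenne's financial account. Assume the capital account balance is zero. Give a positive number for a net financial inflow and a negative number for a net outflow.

2700.1

Goods balance = 3845.0 - 6374.8 = -2529.8
Services balance = 2706.4 - 2577.5 = 128.9
Trade balance (goods + services) = -2529.8 + 128.9 = -2400.9
Net primary income = -359.7
Net secondary income = 60.5
Current account = -2400.9 + (-359.7) + 60.5 = -2700.1
Financial account = -(-2700.1) = 2700.1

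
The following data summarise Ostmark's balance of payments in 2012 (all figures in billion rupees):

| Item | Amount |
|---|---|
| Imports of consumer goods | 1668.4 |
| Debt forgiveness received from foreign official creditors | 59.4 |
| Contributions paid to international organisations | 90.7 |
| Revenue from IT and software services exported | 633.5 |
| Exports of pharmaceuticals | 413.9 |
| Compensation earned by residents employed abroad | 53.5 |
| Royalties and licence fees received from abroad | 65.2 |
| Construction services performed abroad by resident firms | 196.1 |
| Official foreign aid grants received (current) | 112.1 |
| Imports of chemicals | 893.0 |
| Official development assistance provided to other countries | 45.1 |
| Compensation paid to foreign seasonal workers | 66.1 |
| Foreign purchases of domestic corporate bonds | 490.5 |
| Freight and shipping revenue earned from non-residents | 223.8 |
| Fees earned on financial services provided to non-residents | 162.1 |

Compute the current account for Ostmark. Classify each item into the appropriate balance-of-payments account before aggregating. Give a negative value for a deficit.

Goods: -1668.4 + 413.9 - 893.0 = -2147.5
Services: 162.1 + 196.1 + 633.5 + 223.8 + 65.2 = 1280.7
Primary income: 53.5 - 66.1 = -12.6
Secondary income: 112.1 - 45.1 - 90.7 = -23.7
Current account = (-2147.5) + 1280.7 + (-12.6) + (-23.7) = -903.1
(Excluded from the current account — capital account: debt forgiveness received from foreign official creditors 59.4; financial account: foreign purchases of domestic corporate bonds 490.5.)

-903.1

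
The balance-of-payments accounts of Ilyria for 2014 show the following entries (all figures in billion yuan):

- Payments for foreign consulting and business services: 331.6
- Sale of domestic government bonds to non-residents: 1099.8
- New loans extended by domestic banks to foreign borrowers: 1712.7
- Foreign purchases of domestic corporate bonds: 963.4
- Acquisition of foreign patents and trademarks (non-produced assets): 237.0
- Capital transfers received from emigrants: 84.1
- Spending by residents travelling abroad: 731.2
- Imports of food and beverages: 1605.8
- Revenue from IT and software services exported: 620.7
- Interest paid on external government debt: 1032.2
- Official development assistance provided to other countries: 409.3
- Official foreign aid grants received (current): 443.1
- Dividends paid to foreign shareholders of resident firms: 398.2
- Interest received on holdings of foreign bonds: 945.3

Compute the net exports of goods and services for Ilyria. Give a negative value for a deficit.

-2047.9

Goods: -1605.8
Services: -731.2 - 331.6 + 620.7 = -442.1
Trade balance = -1605.8 + (-442.1) = -2047.9
(Excluded from the trade balance — financial account: sale of domestic government bonds to non-residents 1099.8, new loans extended by domestic banks to foreign borrowers 1712.7, foreign purchases of domestic corporate bonds 963.4; capital account: acquisition of foreign patents and trademarks (non-produced assets) 237.0, capital transfers received from emigrants 84.1; primary income: interest paid on external government debt 1032.2, dividends paid to foreign shareholders of resident firms 398.2, interest received on holdings of foreign bonds 945.3; secondary income: official development assistance provided to other countries 409.3, official foreign aid grants received (current) 443.1.)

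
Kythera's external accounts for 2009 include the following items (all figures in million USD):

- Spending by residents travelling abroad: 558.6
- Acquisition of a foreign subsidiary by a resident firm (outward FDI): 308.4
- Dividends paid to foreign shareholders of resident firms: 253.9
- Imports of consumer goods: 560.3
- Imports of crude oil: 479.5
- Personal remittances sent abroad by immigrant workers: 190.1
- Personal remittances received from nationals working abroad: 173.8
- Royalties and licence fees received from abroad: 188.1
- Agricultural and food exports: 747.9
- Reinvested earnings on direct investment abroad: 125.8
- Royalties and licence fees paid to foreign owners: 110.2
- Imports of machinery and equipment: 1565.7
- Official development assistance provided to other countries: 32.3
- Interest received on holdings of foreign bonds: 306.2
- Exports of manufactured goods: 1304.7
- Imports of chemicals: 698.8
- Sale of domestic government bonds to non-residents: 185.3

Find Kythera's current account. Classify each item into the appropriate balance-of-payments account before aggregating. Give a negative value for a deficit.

Goods: 747.9 - 479.5 - 1565.7 - 560.3 + 1304.7 - 698.8 = -1251.7
Services: 188.1 - 558.6 - 110.2 = -480.7
Primary income: -253.9 + 306.2 + 125.8 = 178.1
Secondary income: -190.1 + 173.8 - 32.3 = -48.6
Current account = (-1251.7) + (-480.7) + 178.1 + (-48.6) = -1602.9
(Excluded from the current account — financial account: acquisition of a foreign subsidiary by a resident firm (outward FDI) 308.4, sale of domestic government bonds to non-residents 185.3.)

-1602.9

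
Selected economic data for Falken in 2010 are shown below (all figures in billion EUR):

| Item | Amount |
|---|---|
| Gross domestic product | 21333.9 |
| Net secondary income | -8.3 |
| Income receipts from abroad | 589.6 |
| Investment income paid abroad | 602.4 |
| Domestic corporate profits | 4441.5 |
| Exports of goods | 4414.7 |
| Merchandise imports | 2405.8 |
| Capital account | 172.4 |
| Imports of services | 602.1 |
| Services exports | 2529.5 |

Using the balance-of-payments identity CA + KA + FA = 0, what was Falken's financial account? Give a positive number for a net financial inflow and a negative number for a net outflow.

Goods balance = 4414.7 - 2405.8 = 2008.9
Services balance = 2529.5 - 602.1 = 1927.4
Trade balance (goods + services) = 2008.9 + 1927.4 = 3936.3
Net primary income = 589.6 - 602.4 = -12.8
Net secondary income = -8.3
Current account = 3936.3 + (-12.8) + (-8.3) = 3915.2
Financial account = -(3915.2 + 172.4) = -4087.6

-4087.6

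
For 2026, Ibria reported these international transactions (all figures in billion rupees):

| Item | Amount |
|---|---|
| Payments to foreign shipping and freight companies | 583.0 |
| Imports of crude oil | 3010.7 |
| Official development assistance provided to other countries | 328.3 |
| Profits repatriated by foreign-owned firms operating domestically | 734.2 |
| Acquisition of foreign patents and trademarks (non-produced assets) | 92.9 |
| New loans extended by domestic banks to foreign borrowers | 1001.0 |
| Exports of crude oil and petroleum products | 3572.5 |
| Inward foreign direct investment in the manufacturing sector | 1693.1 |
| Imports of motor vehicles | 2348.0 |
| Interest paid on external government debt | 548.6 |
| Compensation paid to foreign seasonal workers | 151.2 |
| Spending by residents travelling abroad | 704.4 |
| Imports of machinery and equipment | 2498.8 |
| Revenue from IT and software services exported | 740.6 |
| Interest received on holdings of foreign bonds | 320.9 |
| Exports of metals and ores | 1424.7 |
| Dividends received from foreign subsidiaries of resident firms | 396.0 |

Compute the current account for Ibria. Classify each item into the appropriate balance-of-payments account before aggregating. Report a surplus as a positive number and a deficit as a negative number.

-4452.5

Goods: 1424.7 - 2498.8 - 3010.7 + 3572.5 - 2348.0 = -2860.3
Services: -704.4 - 583.0 + 740.6 = -546.8
Primary income: -548.6 - 151.2 + 320.9 - 734.2 + 396.0 = -717.1
Secondary income: -328.3
Current account = (-2860.3) + (-546.8) + (-717.1) + (-328.3) = -4452.5
(Excluded from the current account — capital account: acquisition of foreign patents and trademarks (non-produced assets) 92.9; financial account: new loans extended by domestic banks to foreign borrowers 1001.0, inward foreign direct investment in the manufacturing sector 1693.1.)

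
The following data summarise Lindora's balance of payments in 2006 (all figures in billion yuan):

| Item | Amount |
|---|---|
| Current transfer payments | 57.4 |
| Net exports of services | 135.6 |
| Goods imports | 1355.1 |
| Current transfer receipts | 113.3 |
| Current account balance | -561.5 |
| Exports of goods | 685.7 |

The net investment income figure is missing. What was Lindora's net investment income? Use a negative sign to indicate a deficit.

Current account = goods balance + services balance + net primary income + net secondary income
Sum of the known components = -477.9
Net investment income = CA - (known components) = -561.5 - (-477.9) = -83.6

-83.6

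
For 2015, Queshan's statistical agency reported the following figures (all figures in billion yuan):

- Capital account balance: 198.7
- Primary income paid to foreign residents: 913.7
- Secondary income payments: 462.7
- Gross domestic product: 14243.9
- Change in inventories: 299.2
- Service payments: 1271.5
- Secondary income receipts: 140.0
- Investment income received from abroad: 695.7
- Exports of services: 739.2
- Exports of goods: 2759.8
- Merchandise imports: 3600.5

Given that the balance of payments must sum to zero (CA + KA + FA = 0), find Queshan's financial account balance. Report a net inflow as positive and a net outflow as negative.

1715.0

Goods balance = 2759.8 - 3600.5 = -840.7
Services balance = 739.2 - 1271.5 = -532.3
Trade balance (goods + services) = -840.7 + (-532.3) = -1373.0
Net primary income = 695.7 - 913.7 = -218.0
Net secondary income = 140.0 - 462.7 = -322.7
Current account = -1373.0 + (-218.0) + (-322.7) = -1913.7
Financial account = -(-1913.7 + 198.7) = 1715.0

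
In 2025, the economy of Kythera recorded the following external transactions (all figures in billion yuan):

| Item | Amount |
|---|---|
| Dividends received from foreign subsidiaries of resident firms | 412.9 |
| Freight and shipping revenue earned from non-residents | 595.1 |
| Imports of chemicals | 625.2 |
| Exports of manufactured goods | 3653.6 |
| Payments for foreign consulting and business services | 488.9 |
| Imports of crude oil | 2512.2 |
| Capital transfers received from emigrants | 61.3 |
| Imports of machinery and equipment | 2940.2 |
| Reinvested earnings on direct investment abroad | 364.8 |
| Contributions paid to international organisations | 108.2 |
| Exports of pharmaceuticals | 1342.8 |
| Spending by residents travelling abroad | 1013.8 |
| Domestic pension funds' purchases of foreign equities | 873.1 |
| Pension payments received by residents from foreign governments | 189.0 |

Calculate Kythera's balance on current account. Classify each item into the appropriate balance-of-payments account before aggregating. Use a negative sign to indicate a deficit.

-1130.3

Goods: -2512.2 - 2940.2 + 3653.6 + 1342.8 - 625.2 = -1081.2
Services: -488.9 - 1013.8 + 595.1 = -907.6
Primary income: 364.8 + 412.9 = 777.7
Secondary income: 189.0 - 108.2 = 80.8
Current account = (-1081.2) + (-907.6) + 777.7 + 80.8 = -1130.3
(Excluded from the current account — capital account: capital transfers received from emigrants 61.3; financial account: domestic pension funds' purchases of foreign equities 873.1.)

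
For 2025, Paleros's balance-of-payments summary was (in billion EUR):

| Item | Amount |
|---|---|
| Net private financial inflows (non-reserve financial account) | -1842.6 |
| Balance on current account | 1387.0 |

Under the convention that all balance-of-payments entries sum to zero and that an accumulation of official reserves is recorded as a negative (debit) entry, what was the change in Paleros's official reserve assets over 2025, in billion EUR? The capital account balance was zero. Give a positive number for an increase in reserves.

-455.6

Official reserve transactions balance = -(1387.0 + (-1842.6)) = 455.6
An accumulation of reserves is recorded as a debit (negative entry), so the change in the stock of reserves is the negative of that balance.
Change in official reserves = -(455.6) = -455.6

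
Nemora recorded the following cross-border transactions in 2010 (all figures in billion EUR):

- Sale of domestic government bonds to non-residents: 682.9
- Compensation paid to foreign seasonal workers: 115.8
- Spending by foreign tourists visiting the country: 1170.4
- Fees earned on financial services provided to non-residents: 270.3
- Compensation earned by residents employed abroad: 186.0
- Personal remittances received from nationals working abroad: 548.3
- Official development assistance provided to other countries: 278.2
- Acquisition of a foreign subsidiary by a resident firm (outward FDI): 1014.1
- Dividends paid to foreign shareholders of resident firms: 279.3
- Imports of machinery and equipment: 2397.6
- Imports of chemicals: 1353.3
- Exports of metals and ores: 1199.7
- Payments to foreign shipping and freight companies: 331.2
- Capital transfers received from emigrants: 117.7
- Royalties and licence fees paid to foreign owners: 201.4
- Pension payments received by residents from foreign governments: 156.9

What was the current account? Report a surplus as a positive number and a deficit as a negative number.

-1425.2

Goods: 1199.7 - 1353.3 - 2397.6 = -2551.2
Services: 1170.4 + 270.3 - 331.2 - 201.4 = 908.1
Primary income: -279.3 - 115.8 + 186.0 = -209.1
Secondary income: -278.2 + 156.9 + 548.3 = 427.0
Current account = (-2551.2) + 908.1 + (-209.1) + 427.0 = -1425.2
(Excluded from the current account — financial account: sale of domestic government bonds to non-residents 682.9, acquisition of a foreign subsidiary by a resident firm (outward FDI) 1014.1; capital account: capital transfers received from emigrants 117.7.)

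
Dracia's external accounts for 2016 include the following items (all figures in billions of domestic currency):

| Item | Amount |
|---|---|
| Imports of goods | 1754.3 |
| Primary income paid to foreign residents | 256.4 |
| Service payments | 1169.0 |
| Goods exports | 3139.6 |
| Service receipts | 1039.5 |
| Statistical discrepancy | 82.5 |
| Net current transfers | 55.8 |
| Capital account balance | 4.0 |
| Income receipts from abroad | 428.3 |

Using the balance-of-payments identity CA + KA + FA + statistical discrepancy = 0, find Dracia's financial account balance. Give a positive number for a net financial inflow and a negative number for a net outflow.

Goods balance = 3139.6 - 1754.3 = 1385.3
Services balance = 1039.5 - 1169.0 = -129.5
Trade balance (goods + services) = 1385.3 + (-129.5) = 1255.8
Net primary income = 428.3 - 256.4 = 171.9
Net secondary income = 55.8
Current account = 1255.8 + 171.9 + 55.8 = 1483.5
Financial account = -(1483.5 + 4.0 + 82.5) = -1570.0

-1570.0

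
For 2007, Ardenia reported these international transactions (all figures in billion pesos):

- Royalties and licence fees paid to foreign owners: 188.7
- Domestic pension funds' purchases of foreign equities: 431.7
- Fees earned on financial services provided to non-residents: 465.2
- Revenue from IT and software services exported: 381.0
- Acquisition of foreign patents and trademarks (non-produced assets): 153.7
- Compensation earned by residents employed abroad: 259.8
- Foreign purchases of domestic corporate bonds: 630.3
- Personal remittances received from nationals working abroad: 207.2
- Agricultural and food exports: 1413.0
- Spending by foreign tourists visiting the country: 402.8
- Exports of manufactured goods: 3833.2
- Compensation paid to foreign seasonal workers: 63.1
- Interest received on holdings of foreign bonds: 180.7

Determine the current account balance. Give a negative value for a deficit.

Goods: 3833.2 + 1413.0 = 5246.2
Services: 381.0 - 188.7 + 465.2 + 402.8 = 1060.3
Primary income: -63.1 + 259.8 + 180.7 = 377.4
Secondary income: 207.2
Current account = 5246.2 + 1060.3 + 377.4 + 207.2 = 6891.1
(Excluded from the current account — financial account: domestic pension funds' purchases of foreign equities 431.7, foreign purchases of domestic corporate bonds 630.3; capital account: acquisition of foreign patents and trademarks (non-produced assets) 153.7.)

6891.1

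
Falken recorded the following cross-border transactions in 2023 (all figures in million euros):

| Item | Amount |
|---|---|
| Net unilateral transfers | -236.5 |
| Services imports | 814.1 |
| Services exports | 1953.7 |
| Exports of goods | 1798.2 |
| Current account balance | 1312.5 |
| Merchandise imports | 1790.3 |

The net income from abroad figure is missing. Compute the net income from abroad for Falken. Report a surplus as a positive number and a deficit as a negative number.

Current account = goods balance + services balance + net primary income + net secondary income
Sum of the known components = 911.0
Net income from abroad = CA - (known components) = 1312.5 - 911.0 = 401.5

401.5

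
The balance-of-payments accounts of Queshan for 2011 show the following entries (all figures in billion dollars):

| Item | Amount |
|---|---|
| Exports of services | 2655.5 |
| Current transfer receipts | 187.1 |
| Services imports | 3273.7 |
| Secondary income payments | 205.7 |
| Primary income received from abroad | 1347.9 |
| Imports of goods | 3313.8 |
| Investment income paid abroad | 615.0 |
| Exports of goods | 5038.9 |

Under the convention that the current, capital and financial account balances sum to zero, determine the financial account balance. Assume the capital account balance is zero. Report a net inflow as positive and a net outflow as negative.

-1821.2

Goods balance = 5038.9 - 3313.8 = 1725.1
Services balance = 2655.5 - 3273.7 = -618.2
Trade balance (goods + services) = 1725.1 + (-618.2) = 1106.9
Net primary income = 1347.9 - 615.0 = 732.9
Net secondary income = 187.1 - 205.7 = -18.6
Current account = 1106.9 + 732.9 + (-18.6) = 1821.2
Financial account = -(1821.2) = -1821.2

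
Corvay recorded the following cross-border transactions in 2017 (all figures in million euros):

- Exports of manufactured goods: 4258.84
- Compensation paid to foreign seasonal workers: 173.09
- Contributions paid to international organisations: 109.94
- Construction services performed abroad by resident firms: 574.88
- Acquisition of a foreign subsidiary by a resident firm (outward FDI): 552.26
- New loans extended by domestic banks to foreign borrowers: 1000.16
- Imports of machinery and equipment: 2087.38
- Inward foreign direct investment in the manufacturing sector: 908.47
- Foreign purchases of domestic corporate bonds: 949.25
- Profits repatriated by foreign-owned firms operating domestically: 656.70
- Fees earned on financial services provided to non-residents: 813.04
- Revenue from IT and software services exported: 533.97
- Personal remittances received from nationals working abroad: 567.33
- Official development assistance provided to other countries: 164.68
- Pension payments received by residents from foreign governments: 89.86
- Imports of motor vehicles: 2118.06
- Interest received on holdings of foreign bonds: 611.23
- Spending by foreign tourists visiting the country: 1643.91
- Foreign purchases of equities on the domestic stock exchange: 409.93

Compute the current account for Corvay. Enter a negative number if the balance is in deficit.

3783.21

Goods: -2118.06 + 4258.84 - 2087.38 = 53.40
Services: 813.04 + 533.97 + 574.88 + 1643.91 = 3565.80
Primary income: -173.09 + 611.23 - 656.70 = -218.56
Secondary income: 567.33 - 164.68 + 89.86 - 109.94 = 382.57
Current account = 53.40 + 3565.80 + (-218.56) + 382.57 = 3783.21
(Excluded from the current account — financial account: acquisition of a foreign subsidiary by a resident firm (outward FDI) 552.26, new loans extended by domestic banks to foreign borrowers 1000.16, inward foreign direct investment in the manufacturing sector 908.47, foreign purchases of domestic corporate bonds 949.25, foreign purchases of equities on the domestic stock exchange 409.93.)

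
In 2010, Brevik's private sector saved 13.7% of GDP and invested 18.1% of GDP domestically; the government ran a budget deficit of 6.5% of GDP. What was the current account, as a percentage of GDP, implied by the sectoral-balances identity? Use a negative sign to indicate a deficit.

-10.9

By the sectoral-balances identity, CA = (S_private - I) + (T - G).
Private balance = 13.7 - 18.1 = -4.4
Government balance (T - G) = -6.5
CA = -4.4 + (-6.5) = -10.9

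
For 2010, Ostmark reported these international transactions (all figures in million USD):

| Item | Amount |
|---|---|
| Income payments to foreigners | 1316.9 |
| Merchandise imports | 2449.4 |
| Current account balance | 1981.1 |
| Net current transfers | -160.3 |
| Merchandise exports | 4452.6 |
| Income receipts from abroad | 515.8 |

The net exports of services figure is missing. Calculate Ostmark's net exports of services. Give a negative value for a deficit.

939.3

Current account = goods balance + services balance + net primary income + net secondary income
Sum of the known components = 1041.8
Net exports of services = CA - (known components) = 1981.1 - 1041.8 = 939.3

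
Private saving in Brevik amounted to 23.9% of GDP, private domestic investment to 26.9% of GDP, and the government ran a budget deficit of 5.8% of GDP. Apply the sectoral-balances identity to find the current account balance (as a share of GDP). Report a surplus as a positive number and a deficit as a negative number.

By the sectoral-balances identity, CA = (S_private - I) + (T - G).
Private balance = 23.9 - 26.9 = -3.0
Government balance (T - G) = -5.8
CA = -3.0 + (-5.8) = -8.8

-8.8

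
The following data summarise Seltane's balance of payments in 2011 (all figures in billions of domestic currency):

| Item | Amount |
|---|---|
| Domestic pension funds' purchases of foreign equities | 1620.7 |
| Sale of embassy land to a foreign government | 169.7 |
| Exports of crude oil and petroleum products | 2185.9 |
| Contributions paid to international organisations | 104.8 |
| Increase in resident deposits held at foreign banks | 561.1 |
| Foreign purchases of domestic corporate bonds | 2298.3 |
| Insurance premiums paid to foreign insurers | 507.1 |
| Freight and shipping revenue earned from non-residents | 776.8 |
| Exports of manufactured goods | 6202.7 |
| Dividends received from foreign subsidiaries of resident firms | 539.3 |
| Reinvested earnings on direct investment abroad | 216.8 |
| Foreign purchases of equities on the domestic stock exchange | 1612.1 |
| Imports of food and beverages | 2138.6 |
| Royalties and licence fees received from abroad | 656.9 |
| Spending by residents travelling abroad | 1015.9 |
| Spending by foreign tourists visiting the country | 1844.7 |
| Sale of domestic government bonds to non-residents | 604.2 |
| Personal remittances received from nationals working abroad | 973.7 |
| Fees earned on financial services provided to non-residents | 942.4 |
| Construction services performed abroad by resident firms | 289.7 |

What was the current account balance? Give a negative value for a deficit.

10862.5

Goods: 2185.9 + 6202.7 - 2138.6 = 6250.0
Services: 289.7 - 507.1 + 776.8 - 1015.9 + 1844.7 + 942.4 + 656.9 = 2987.5
Primary income: 539.3 + 216.8 = 756.1
Secondary income: -104.8 + 973.7 = 868.9
Current account = 6250.0 + 2987.5 + 756.1 + 868.9 = 10862.5
(Excluded from the current account — financial account: domestic pension funds' purchases of foreign equities 1620.7, increase in resident deposits held at foreign banks 561.1, foreign purchases of domestic corporate bonds 2298.3, foreign purchases of equities on the domestic stock exchange 1612.1, sale of domestic government bonds to non-residents 604.2; capital account: sale of embassy land to a foreign government 169.7.)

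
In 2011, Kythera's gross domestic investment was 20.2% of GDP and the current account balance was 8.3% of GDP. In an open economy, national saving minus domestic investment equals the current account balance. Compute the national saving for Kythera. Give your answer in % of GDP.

S - I = CA (net lending to the rest of the world).
S = I + CA = 20.2 + 8.3 = 28.5

28.5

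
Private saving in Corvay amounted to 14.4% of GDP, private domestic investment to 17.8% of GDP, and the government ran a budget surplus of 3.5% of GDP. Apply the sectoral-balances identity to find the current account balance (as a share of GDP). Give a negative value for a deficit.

0.1

By the sectoral-balances identity, CA = (S_private - I) + (T - G).
Private balance = 14.4 - 17.8 = -3.4
Government balance (T - G) = 3.5
CA = -3.4 + 3.5 = 0.1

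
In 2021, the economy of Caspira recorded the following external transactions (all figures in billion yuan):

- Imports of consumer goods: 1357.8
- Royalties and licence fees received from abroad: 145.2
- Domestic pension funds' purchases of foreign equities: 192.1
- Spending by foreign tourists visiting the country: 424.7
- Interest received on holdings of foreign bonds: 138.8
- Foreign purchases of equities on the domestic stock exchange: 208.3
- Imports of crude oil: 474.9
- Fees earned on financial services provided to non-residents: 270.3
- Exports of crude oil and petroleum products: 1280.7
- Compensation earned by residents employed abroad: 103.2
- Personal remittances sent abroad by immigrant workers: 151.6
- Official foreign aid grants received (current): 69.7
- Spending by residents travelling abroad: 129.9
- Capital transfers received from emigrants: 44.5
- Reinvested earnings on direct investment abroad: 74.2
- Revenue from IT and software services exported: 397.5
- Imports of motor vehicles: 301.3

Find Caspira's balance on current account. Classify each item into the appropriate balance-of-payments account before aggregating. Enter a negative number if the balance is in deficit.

488.8

Goods: -474.9 - 1357.8 - 301.3 + 1280.7 = -853.3
Services: 424.7 + 270.3 + 145.2 + 397.5 - 129.9 = 1107.8
Primary income: 74.2 + 103.2 + 138.8 = 316.2
Secondary income: -151.6 + 69.7 = -81.9
Current account = (-853.3) + 1107.8 + 316.2 + (-81.9) = 488.8
(Excluded from the current account — financial account: domestic pension funds' purchases of foreign equities 192.1, foreign purchases of equities on the domestic stock exchange 208.3; capital account: capital transfers received from emigrants 44.5.)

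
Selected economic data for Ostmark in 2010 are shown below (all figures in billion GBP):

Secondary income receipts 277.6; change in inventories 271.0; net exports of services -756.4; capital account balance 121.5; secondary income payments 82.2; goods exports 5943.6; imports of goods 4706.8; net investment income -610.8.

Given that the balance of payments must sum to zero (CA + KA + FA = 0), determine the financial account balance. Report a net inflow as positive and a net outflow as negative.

-186.5

Goods balance = 5943.6 - 4706.8 = 1236.8
Services balance = -756.4
Trade balance (goods + services) = 1236.8 + (-756.4) = 480.4
Net primary income = -610.8
Net secondary income = 277.6 - 82.2 = 195.4
Current account = 480.4 + (-610.8) + 195.4 = 65.0
Financial account = -(65.0 + 121.5) = -186.5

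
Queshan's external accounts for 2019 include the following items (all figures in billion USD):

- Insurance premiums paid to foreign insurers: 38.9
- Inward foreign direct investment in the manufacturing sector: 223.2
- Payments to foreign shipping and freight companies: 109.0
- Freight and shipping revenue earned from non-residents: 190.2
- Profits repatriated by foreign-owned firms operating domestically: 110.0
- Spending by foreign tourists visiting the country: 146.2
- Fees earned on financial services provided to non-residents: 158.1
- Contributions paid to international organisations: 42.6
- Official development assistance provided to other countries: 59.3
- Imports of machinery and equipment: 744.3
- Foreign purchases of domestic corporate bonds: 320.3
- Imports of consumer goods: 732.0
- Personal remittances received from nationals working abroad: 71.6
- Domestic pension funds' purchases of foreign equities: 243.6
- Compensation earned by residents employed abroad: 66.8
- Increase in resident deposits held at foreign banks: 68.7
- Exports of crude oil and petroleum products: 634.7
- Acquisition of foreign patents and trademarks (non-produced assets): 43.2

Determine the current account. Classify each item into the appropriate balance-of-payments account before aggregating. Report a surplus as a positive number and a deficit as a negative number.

-568.5

Goods: -732.0 + 634.7 - 744.3 = -841.6
Services: 146.2 + 190.2 - 109.0 + 158.1 - 38.9 = 346.6
Primary income: 66.8 - 110.0 = -43.2
Secondary income: 71.6 - 42.6 - 59.3 = -30.3
Current account = (-841.6) + 346.6 + (-43.2) + (-30.3) = -568.5
(Excluded from the current account — financial account: inward foreign direct investment in the manufacturing sector 223.2, foreign purchases of domestic corporate bonds 320.3, domestic pension funds' purchases of foreign equities 243.6, increase in resident deposits held at foreign banks 68.7; capital account: acquisition of foreign patents and trademarks (non-produced assets) 43.2.)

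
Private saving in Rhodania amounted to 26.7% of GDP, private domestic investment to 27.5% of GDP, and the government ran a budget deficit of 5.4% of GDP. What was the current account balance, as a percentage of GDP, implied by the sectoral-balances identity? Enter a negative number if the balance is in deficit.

-6.2

By the sectoral-balances identity, CA = (S_private - I) + (T - G).
Private balance = 26.7 - 27.5 = -0.8
Government balance (T - G) = -5.4
CA = -0.8 + (-5.4) = -6.2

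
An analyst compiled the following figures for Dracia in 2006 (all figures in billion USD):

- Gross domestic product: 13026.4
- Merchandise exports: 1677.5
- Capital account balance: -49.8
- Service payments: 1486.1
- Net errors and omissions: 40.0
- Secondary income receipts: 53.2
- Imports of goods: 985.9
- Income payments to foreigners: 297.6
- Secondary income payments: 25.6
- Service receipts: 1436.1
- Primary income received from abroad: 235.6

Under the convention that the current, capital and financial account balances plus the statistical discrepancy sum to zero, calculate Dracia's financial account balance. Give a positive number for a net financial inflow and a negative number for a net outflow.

-597.4

Goods balance = 1677.5 - 985.9 = 691.6
Services balance = 1436.1 - 1486.1 = -50.0
Trade balance (goods + services) = 691.6 + (-50.0) = 641.6
Net primary income = 235.6 - 297.6 = -62.0
Net secondary income = 53.2 - 25.6 = 27.6
Current account = 641.6 + (-62.0) + 27.6 = 607.2
Financial account = -(607.2 + (-49.8) + 40.0) = -597.4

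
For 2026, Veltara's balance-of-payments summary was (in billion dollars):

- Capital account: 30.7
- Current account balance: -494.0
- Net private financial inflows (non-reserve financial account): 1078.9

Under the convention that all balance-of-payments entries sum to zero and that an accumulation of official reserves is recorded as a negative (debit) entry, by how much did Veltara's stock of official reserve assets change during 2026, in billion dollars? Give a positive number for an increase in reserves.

Official reserve transactions balance = -((-494.0) + 30.7 + 1078.9) = -615.6
An accumulation of reserves is recorded as a debit (negative entry), so the change in the stock of reserves is the negative of that balance.
Change in official reserves = -(-615.6) = 615.6

615.6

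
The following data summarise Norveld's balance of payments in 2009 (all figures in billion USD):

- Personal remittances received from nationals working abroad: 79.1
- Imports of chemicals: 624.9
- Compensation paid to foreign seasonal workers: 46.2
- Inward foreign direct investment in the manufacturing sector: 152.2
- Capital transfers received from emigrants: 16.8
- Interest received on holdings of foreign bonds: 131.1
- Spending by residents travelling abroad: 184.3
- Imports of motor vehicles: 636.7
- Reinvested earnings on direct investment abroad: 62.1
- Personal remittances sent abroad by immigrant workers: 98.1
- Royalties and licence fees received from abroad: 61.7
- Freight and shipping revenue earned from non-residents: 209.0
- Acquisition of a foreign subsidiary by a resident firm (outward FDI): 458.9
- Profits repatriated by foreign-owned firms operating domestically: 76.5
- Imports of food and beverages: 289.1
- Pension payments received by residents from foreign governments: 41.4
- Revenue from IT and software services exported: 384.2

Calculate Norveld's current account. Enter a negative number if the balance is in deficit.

-987.2

Goods: -636.7 - 624.9 - 289.1 = -1550.7
Services: -184.3 + 384.2 + 209.0 + 61.7 = 470.6
Primary income: 62.1 - 76.5 - 46.2 + 131.1 = 70.5
Secondary income: -98.1 + 79.1 + 41.4 = 22.4
Current account = (-1550.7) + 470.6 + 70.5 + 22.4 = -987.2
(Excluded from the current account — financial account: inward foreign direct investment in the manufacturing sector 152.2, acquisition of a foreign subsidiary by a resident firm (outward FDI) 458.9; capital account: capital transfers received from emigrants 16.8.)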